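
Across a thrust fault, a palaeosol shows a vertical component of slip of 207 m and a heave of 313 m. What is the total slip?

net slip = √(throw² + heave²) = √(207² + 313²) = 375 m

375 m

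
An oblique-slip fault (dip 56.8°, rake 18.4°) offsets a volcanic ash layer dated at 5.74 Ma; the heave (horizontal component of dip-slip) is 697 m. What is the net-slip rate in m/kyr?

0.703 m/kyr

dip-slip = heave / cos(dip) = 697 / cos(56.8°) = 1273 m
net slip = dip-slip / sin(rake) = 1273 / sin(18.4°) = 4033 m
rate = 4033 m / 5.74 Ma = 0.000703 m/yr = 0.703 m/kyr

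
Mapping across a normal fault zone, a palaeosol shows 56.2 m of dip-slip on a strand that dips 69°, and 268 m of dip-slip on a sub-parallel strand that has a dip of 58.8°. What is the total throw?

throw_A = 56.2 × sin(69°) = 52.47 m
throw_B = 268 × sin(58.8°) = 229.2 m
total = 52.47 + 229.2 = 282 m

282 m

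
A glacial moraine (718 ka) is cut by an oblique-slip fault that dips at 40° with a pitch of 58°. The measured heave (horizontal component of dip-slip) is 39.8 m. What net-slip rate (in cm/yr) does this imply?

dip-slip = heave / cos(dip) = 39.8 / cos(40°) = 51.96 m
net slip = dip-slip / sin(rake) = 51.96 / sin(58°) = 61.26 m
rate = 61.26 m / 718 ka = 0.0000853 m/yr = 0.00853 cm/yr

0.00853 cm/yr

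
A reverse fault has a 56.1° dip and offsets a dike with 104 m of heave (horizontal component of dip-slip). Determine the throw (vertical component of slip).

155 m

throw = heave × tan(dip) = 104 × tan(56.1°) = 155 m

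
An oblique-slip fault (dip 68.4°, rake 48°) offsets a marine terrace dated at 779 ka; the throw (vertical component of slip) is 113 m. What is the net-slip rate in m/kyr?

dip-slip = throw / sin(dip) = 113 / sin(68.4°) = 121.5 m
net slip = dip-slip / sin(rake) = 121.5 / sin(48°) = 163.5 m
rate = 163.5 m / 779 ka = 0.000210 m/yr = 0.210 m/kyr

0.210 m/kyr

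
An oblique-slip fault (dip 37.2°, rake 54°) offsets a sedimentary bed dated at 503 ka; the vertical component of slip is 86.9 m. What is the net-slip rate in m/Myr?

dip-slip = throw / sin(dip) = 86.9 / sin(37.2°) = 143.7 m
net slip = dip-slip / sin(rake) = 143.7 / sin(54°) = 177.7 m
rate = 177.7 m / 503 ka = 0.000353 m/yr = 353 m/Myr

353 m/Myr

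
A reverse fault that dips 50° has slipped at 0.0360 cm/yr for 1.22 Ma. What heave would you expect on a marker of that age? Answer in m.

dip-slip = rate × time = 0.0360 cm/yr × 1.22 Ma = 439.2 m
heave = dip-slip × cos(dip) = 439.2 × cos(50°) = 282 m

282 m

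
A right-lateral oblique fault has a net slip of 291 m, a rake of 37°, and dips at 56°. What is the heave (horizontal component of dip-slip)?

dip-slip = net slip × sin(rake) = 291 m × sin(37°) = 175.1 m
heave = dip-slip × cos(dip) = 175.1 × cos(56°) = 97.9 m

97.9 m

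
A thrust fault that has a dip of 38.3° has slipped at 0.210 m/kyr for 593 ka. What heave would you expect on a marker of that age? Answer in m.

97.7 m

dip-slip = rate × time = 0.210 m/kyr × 593 ka = 124.5 m
heave = dip-slip × cos(dip) = 124.5 × cos(38.3°) = 97.7 m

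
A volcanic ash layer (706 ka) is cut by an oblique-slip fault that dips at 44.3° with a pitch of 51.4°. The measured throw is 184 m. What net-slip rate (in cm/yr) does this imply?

dip-slip = throw / sin(dip) = 184 / sin(44.3°) = 263.5 m
net slip = dip-slip / sin(rake) = 263.5 / sin(51.4°) = 337.1 m
rate = 337.1 m / 706 ka = 0.000477 m/yr = 0.0477 cm/yr

0.0477 cm/yr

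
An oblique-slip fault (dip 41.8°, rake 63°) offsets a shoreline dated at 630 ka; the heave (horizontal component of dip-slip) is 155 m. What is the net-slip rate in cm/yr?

0.0370 cm/yr

dip-slip = heave / cos(dip) = 155 / cos(41.8°) = 207.9 m
net slip = dip-slip / sin(rake) = 207.9 / sin(63°) = 233.4 m
rate = 233.4 m / 630 ka = 0.000370 m/yr = 0.0370 cm/yr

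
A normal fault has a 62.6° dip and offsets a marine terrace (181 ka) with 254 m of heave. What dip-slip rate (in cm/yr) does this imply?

dip-slip = heave / cos(dip) = 254 m / cos(62.6°) = 551.9 m
rate = 551.9 m / 181 ka = 0.00305 m/yr = 0.305 cm/yr

0.305 cm/yr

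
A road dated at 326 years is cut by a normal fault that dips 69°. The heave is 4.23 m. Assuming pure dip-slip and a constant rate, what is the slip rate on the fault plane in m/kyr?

36.2 m/kyr

dip-slip = heave / cos(dip) = 4.23 m / cos(69°) = 11.80 m
rate = 11.80 m / 326 years = 0.0362 m/yr = 36.2 m/kyr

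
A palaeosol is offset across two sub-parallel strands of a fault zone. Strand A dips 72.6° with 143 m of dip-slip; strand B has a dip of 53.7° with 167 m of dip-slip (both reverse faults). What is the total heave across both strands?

142 m

heave_A = 143 × cos(72.6°) = 42.76 m
heave_B = 167 × cos(53.7°) = 98.87 m
total = 42.76 + 98.87 = 142 m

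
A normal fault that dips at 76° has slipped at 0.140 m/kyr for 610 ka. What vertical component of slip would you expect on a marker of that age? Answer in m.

82.9 m

dip-slip = rate × time = 0.140 m/kyr × 610 ka = 85.40 m
throw = dip-slip × sin(dip) = 85.40 × sin(76°) = 82.9 m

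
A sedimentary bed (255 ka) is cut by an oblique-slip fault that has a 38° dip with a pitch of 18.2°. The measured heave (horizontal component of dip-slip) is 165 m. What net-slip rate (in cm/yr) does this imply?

dip-slip = heave / cos(dip) = 165 / cos(38°) = 209.4 m
net slip = dip-slip / sin(rake) = 209.4 / sin(18.2°) = 670.4 m
rate = 670.4 m / 255 ka = 0.00263 m/yr = 0.263 cm/yr

0.263 cm/yr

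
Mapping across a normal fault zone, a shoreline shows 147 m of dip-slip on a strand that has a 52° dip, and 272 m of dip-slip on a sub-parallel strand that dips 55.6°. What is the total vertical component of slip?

340 m

throw_A = 147 × sin(52°) = 115.8 m
throw_B = 272 × sin(55.6°) = 224.4 m
total = 115.8 + 224.4 = 340 m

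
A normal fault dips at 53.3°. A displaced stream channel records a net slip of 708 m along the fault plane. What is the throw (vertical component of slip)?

throw = dip-slip × sin(dip) = 708 m × sin(53.3°) = 568 m

568 m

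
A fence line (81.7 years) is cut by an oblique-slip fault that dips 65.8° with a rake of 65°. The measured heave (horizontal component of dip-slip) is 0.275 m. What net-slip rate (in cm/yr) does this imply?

dip-slip = heave / cos(dip) = 0.275 / cos(65.8°) = 0.6709 m
net slip = dip-slip / sin(rake) = 0.6709 / sin(65°) = 0.7402 m
rate = 0.7402 m / 81.7 years = 0.00906 m/yr = 0.906 cm/yr

0.906 cm/yr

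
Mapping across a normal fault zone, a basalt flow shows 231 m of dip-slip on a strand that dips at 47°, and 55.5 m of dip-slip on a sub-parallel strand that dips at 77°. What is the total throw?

throw_A = 231 × sin(47°) = 168.9 m
throw_B = 55.5 × sin(77°) = 54.08 m
total = 168.9 + 54.08 = 223 m

223 m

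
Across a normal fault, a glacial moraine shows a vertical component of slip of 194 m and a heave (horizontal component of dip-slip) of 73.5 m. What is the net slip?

207 m

net slip = √(throw² + heave²) = √(194² + 73.5²) = 207 m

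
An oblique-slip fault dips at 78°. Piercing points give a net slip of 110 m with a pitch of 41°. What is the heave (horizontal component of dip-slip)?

dip-slip = net slip × sin(rake) = 110 m × sin(41°) = 72.17 m
heave = dip-slip × cos(dip) = 72.17 × cos(78°) = 15 m

15 m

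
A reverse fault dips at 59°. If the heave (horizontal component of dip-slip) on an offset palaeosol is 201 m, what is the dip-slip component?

390 m

dip-slip = heave / cos(dip) = 201 / cos(59°) = 390 m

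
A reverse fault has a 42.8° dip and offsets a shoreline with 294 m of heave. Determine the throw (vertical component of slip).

throw = heave × tan(dip) = 294 × tan(42.8°) = 272 m

272 m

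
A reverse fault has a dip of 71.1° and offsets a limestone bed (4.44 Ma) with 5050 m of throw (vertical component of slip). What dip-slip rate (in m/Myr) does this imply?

dip-slip = throw / sin(dip) = 5050 m / sin(71.1°) = 5338 m
rate = 5338 m / 4.44 Ma = 0.00120 m/yr = 1200 m/Myr

1200 m/Myr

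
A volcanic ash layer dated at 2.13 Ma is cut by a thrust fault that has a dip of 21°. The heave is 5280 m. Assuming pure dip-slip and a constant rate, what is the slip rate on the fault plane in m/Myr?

dip-slip = heave / cos(dip) = 5280 m / cos(21°) = 5656 m
rate = 5656 m / 2.13 Ma = 0.00266 m/yr = 2660 m/Myr

2660 m/Myr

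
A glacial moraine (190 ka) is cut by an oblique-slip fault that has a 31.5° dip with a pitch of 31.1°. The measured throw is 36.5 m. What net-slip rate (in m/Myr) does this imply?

712 m/Myr

dip-slip = throw / sin(dip) = 36.5 / sin(31.5°) = 69.86 m
net slip = dip-slip / sin(rake) = 69.86 / sin(31.1°) = 135.2 m
rate = 135.2 m / 190 ka = 0.000712 m/yr = 712 m/Myr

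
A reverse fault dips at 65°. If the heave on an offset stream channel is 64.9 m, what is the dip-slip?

dip-slip = heave / cos(dip) = 64.9 / cos(65°) = 154 m

154 m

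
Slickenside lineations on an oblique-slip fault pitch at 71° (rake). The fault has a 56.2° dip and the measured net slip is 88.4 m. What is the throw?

69.5 m

dip-slip = net slip × sin(rake) = 88.4 m × sin(71°) = 83.58 m
throw = dip-slip × sin(dip) = 83.58 × sin(56.2°) = 69.5 m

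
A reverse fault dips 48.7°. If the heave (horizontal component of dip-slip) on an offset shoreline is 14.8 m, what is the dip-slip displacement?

22.4 m

dip-slip = heave / cos(dip) = 14.8 / cos(48.7°) = 22.4 m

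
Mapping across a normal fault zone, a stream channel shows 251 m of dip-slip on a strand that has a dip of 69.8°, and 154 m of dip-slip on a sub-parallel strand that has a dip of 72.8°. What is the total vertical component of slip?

383 m

throw_A = 251 × sin(69.8°) = 235.6 m
throw_B = 154 × sin(72.8°) = 147.1 m
total = 235.6 + 147.1 = 383 m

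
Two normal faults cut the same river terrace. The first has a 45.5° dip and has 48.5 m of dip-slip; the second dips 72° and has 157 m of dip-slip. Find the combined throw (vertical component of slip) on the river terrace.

184 m

throw_A = 48.5 × sin(45.5°) = 34.59 m
throw_B = 157 × sin(72°) = 149.3 m
total = 34.59 + 149.3 = 184 m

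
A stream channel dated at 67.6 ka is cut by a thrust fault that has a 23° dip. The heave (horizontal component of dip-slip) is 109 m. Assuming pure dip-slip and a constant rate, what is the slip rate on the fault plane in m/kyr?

dip-slip = heave / cos(dip) = 109 m / cos(23°) = 118.4 m
rate = 118.4 m / 67.6 ka = 0.00175 m/yr = 1.75 m/kyr

1.75 m/kyr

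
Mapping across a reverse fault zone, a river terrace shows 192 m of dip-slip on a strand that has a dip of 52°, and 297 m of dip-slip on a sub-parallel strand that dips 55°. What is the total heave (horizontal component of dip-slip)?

heave_A = 192 × cos(52°) = 118.2 m
heave_B = 297 × cos(55°) = 170.4 m
total = 118.2 + 170.4 = 289 m

289 m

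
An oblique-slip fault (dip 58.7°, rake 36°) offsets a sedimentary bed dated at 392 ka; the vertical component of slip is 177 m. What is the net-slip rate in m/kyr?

dip-slip = throw / sin(dip) = 177 / sin(58.7°) = 207.1 m
net slip = dip-slip / sin(rake) = 207.1 / sin(36°) = 352.4 m
rate = 352.4 m / 392 ka = 0.000899 m/yr = 0.899 m/kyr

0.899 m/kyr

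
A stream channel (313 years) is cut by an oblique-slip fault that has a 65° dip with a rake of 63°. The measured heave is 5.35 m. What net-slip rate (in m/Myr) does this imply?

dip-slip = heave / cos(dip) = 5.35 / cos(65°) = 12.66 m
net slip = dip-slip / sin(rake) = 12.66 / sin(63°) = 14.21 m
rate = 14.21 m / 313 years = 0.0454 m/yr = 45400 m/Myr

45400 m/Myr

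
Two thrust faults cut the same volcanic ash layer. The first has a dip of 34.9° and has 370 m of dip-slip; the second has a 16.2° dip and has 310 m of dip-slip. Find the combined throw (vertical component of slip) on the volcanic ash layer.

298 m

throw_A = 370 × sin(34.9°) = 211.7 m
throw_B = 310 × sin(16.2°) = 86.49 m
total = 211.7 + 86.49 = 298 m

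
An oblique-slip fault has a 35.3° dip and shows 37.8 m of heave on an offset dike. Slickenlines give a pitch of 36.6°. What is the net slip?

dip-slip = heave / cos(dip) = 37.8 / cos(35.3°) = 46.32 m
net slip = dip-slip / sin(rake) = 46.32 / sin(36.6°) = 77.7 m

77.7 m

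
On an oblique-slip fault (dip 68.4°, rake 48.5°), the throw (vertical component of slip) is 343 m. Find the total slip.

dip-slip = throw / sin(dip) = 343 / sin(68.4°) = 368.9 m
net slip = dip-slip / sin(rake) = 368.9 / sin(48.5°) = 493 m

493 m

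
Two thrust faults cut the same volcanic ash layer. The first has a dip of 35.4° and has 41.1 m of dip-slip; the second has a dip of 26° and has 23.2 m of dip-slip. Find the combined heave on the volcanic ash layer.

54.4 m

heave_A = 41.1 × cos(35.4°) = 33.50 m
heave_B = 23.2 × cos(26°) = 20.85 m
total = 33.50 + 20.85 = 54.4 m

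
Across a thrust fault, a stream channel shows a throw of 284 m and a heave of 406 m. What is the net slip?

net slip = √(throw² + heave²) = √(284² + 406²) = 495 m

495 m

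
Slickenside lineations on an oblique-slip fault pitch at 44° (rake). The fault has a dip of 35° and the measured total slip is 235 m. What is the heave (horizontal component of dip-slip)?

134 m

dip-slip = net slip × sin(rake) = 235 m × sin(44°) = 163.2 m
heave = dip-slip × cos(dip) = 163.2 × cos(35°) = 134 m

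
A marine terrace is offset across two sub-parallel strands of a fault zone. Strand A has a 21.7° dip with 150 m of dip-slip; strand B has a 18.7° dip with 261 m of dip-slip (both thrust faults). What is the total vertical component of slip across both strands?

throw_A = 150 × sin(21.7°) = 55.46 m
throw_B = 261 × sin(18.7°) = 83.68 m
total = 55.46 + 83.68 = 139 m

139 m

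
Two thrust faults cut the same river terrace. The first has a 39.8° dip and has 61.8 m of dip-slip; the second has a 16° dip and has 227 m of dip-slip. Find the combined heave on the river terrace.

266 m

heave_A = 61.8 × cos(39.8°) = 47.48 m
heave_B = 227 × cos(16°) = 218.2 m
total = 47.48 + 218.2 = 266 m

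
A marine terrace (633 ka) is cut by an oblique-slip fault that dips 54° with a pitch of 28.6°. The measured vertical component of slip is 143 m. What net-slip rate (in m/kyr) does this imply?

0.583 m/kyr

dip-slip = throw / sin(dip) = 143 / sin(54°) = 176.8 m
net slip = dip-slip / sin(rake) = 176.8 / sin(28.6°) = 369.3 m
rate = 369.3 m / 633 ka = 0.000583 m/yr = 0.583 m/kyr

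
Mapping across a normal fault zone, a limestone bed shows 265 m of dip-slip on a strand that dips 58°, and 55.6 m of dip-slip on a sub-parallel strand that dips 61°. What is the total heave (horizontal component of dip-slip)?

167 m

heave_A = 265 × cos(58°) = 140.4 m
heave_B = 55.6 × cos(61°) = 26.96 m
total = 140.4 + 26.96 = 167 m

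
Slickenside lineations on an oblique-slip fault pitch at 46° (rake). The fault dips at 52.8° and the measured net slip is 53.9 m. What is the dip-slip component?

dip-slip = net slip × sin(rake) = 53.9 m × sin(46°) = 38.8 m

38.8 m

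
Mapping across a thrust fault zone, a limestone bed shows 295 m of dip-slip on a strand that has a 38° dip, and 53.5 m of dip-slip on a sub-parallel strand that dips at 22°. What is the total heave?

heave_A = 295 × cos(38°) = 232.5 m
heave_B = 53.5 × cos(22°) = 49.60 m
total = 232.5 + 49.60 = 282 m

282 m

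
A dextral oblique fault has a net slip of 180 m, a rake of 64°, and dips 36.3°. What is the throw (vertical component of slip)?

95.8 m

dip-slip = net slip × sin(rake) = 180 m × sin(64°) = 161.8 m
throw = dip-slip × sin(dip) = 161.8 × sin(36.3°) = 95.8 m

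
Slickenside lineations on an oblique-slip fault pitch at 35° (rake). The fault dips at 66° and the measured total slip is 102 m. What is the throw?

53.4 m

dip-slip = net slip × sin(rake) = 102 m × sin(35°) = 58.50 m
throw = dip-slip × sin(dip) = 58.50 × sin(66°) = 53.4 m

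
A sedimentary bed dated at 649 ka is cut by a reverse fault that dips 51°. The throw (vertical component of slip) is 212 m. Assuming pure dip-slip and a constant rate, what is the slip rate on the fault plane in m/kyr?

dip-slip = throw / sin(dip) = 212 m / sin(51°) = 272.8 m
rate = 272.8 m / 649 ka = 0.000420 m/yr = 0.420 m/kyr

0.420 m/kyr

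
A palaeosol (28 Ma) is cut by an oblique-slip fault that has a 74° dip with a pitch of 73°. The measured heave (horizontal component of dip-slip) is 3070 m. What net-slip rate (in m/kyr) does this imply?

0.416 m/kyr

dip-slip = heave / cos(dip) = 3070 / cos(74°) = 11140 m
net slip = dip-slip / sin(rake) = 11140 / sin(73°) = 11650 m
rate = 11650 m / 28 Ma = 0.000416 m/yr = 0.416 m/kyr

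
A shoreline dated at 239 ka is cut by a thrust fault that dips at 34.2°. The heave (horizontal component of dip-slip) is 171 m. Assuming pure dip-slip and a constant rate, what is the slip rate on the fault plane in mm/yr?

0.865 mm/yr

dip-slip = heave / cos(dip) = 171 m / cos(34.2°) = 206.8 m
rate = 206.8 m / 239 ka = 0.000865 m/yr = 0.865 mm/yr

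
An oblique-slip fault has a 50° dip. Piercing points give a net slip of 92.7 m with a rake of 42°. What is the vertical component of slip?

47.5 m

dip-slip = net slip × sin(rake) = 92.7 m × sin(42°) = 62.03 m
throw = dip-slip × sin(dip) = 62.03 × sin(50°) = 47.5 m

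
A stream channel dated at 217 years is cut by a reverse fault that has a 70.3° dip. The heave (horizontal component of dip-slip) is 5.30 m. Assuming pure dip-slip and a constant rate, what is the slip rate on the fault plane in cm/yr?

dip-slip = heave / cos(dip) = 5.30 m / cos(70.3°) = 15.72 m
rate = 15.72 m / 217 years = 0.0725 m/yr = 7.25 cm/yr

7.25 cm/yr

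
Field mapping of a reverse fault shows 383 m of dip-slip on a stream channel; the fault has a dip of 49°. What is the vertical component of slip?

throw = dip-slip × sin(dip) = 383 m × sin(49°) = 289 m

289 m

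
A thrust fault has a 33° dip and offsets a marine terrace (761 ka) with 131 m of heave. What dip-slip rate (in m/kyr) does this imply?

dip-slip = heave / cos(dip) = 131 m / cos(33°) = 156.2 m
rate = 156.2 m / 761 ka = 0.000205 m/yr = 0.205 m/kyr

0.205 m/kyr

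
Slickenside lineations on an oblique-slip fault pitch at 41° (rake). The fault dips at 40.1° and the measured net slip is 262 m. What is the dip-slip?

172 m

dip-slip = net slip × sin(rake) = 262 m × sin(41°) = 172 m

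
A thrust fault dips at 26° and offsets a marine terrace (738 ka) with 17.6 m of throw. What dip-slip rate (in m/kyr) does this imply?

dip-slip = throw / sin(dip) = 17.6 m / sin(26°) = 40.15 m
rate = 40.15 m / 738 ka = 0.0000544 m/yr = 0.0544 m/kyr

0.0544 m/kyr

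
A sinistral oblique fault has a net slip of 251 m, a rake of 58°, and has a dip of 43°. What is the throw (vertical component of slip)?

145 m

dip-slip = net slip × sin(rake) = 251 m × sin(58°) = 212.9 m
throw = dip-slip × sin(dip) = 212.9 × sin(43°) = 145 m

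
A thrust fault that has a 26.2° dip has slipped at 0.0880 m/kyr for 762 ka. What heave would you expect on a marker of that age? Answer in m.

60.2 m

dip-slip = rate × time = 0.0880 m/kyr × 762 ka = 67.06 m
heave = dip-slip × cos(dip) = 67.06 × cos(26.2°) = 60.2 m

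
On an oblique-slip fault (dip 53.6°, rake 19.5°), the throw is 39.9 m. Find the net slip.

dip-slip = throw / sin(dip) = 39.9 / sin(53.6°) = 49.57 m
net slip = dip-slip / sin(rake) = 49.57 / sin(19.5°) = 149 m

149 m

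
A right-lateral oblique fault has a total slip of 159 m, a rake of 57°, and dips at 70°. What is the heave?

dip-slip = net slip × sin(rake) = 159 m × sin(57°) = 133.3 m
heave = dip-slip × cos(dip) = 133.3 × cos(70°) = 45.6 m

45.6 m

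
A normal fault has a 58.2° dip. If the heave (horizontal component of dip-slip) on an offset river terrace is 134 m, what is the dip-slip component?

dip-slip = heave / cos(dip) = 134 / cos(58.2°) = 254 m

254 m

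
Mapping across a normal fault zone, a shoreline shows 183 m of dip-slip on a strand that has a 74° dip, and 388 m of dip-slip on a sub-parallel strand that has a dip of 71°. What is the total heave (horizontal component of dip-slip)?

177 m

heave_A = 183 × cos(74°) = 50.44 m
heave_B = 388 × cos(71°) = 126.3 m
total = 50.44 + 126.3 = 177 m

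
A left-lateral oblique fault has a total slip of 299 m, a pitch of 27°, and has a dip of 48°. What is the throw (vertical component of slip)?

101 m

dip-slip = net slip × sin(rake) = 299 m × sin(27°) = 135.7 m
throw = dip-slip × sin(dip) = 135.7 × sin(48°) = 101 m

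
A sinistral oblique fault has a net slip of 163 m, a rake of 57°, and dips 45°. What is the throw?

96.7 m

dip-slip = net slip × sin(rake) = 163 m × sin(57°) = 136.7 m
throw = dip-slip × sin(dip) = 136.7 × sin(45°) = 96.7 m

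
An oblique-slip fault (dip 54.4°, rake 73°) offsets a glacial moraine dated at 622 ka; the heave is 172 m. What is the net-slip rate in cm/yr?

dip-slip = heave / cos(dip) = 172 / cos(54.4°) = 295.5 m
net slip = dip-slip / sin(rake) = 295.5 / sin(73°) = 309 m
rate = 309 m / 622 ka = 0.000497 m/yr = 0.0497 cm/yr

0.0497 cm/yr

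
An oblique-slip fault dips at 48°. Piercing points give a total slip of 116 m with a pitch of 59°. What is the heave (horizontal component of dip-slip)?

dip-slip = net slip × sin(rake) = 116 m × sin(59°) = 99.43 m
heave = dip-slip × cos(dip) = 99.43 × cos(48°) = 66.5 m

66.5 m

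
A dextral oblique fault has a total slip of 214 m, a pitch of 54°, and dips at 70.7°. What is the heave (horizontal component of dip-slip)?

57.2 m

dip-slip = net slip × sin(rake) = 214 m × sin(54°) = 173.1 m
heave = dip-slip × cos(dip) = 173.1 × cos(70.7°) = 57.2 m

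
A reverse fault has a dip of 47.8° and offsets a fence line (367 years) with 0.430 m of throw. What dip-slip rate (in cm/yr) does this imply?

dip-slip = throw / sin(dip) = 0.430 m / sin(47.8°) = 0.5804 m
rate = 0.5804 m / 367 years = 0.00158 m/yr = 0.158 cm/yr

0.158 cm/yr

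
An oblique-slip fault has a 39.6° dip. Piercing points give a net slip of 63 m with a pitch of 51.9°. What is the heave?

38.2 m

dip-slip = net slip × sin(rake) = 63 m × sin(51.9°) = 49.58 m
heave = dip-slip × cos(dip) = 49.58 × cos(39.6°) = 38.2 m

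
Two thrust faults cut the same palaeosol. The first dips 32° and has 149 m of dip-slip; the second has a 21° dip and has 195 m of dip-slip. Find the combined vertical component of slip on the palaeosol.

throw_A = 149 × sin(32°) = 78.96 m
throw_B = 195 × sin(21°) = 69.88 m
total = 78.96 + 69.88 = 149 m

149 m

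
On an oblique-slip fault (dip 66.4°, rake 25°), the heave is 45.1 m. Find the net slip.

dip-slip = heave / cos(dip) = 45.1 / cos(66.4°) = 112.7 m
net slip = dip-slip / sin(rake) = 112.7 / sin(25°) = 267 m

267 m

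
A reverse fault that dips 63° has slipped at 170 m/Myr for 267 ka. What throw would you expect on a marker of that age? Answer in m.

40.4 m

dip-slip = rate × time = 170 m/Myr × 267 ka = 45.39 m
throw = dip-slip × sin(dip) = 45.39 × sin(63°) = 40.4 m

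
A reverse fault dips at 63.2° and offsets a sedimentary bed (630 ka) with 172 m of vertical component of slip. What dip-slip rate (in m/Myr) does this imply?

306 m/Myr

dip-slip = throw / sin(dip) = 172 m / sin(63.2°) = 192.7 m
rate = 192.7 m / 630 ka = 0.000306 m/yr = 306 m/Myr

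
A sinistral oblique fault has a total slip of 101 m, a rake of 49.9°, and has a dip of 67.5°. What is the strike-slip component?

65.1 m

strike-slip = net slip × cos(rake) = 101 m × cos(49.9°) = 65.1 m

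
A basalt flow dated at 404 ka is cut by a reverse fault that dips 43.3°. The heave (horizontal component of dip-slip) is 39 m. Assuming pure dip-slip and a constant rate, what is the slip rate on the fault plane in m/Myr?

dip-slip = heave / cos(dip) = 39 m / cos(43.3°) = 53.59 m
rate = 53.59 m / 404 ka = 0.000133 m/yr = 133 m/Myr

133 m/Myr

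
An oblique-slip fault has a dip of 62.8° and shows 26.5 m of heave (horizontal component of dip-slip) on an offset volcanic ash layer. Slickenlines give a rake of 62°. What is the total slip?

65.7 m

dip-slip = heave / cos(dip) = 26.5 / cos(62.8°) = 57.97 m
net slip = dip-slip / sin(rake) = 57.97 / sin(62°) = 65.7 m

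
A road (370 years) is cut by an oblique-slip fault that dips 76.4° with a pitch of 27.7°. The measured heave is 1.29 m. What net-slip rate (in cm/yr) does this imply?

dip-slip = heave / cos(dip) = 1.29 / cos(76.4°) = 5.486 m
net slip = dip-slip / sin(rake) = 5.486 / sin(27.7°) = 11.80 m
rate = 11.80 m / 370 years = 0.0319 m/yr = 3.19 cm/yr

3.19 cm/yr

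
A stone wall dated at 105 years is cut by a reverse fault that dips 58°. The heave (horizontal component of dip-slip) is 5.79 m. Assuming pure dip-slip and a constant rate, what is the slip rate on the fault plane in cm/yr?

dip-slip = heave / cos(dip) = 5.79 m / cos(58°) = 10.93 m
rate = 10.93 m / 105 years = 0.104 m/yr = 10.4 cm/yr

10.4 cm/yr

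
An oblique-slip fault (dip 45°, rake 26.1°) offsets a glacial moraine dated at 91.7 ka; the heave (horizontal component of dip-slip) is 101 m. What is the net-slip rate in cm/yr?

0.354 cm/yr

dip-slip = heave / cos(dip) = 101 / cos(45°) = 142.8 m
net slip = dip-slip / sin(rake) = 142.8 / sin(26.1°) = 324.7 m
rate = 324.7 m / 91.7 ka = 0.00354 m/yr = 0.354 cm/yr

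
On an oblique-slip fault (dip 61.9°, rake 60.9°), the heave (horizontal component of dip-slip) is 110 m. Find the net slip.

267 m

dip-slip = heave / cos(dip) = 110 / cos(61.9°) = 233.5 m
net slip = dip-slip / sin(rake) = 233.5 / sin(60.9°) = 267 m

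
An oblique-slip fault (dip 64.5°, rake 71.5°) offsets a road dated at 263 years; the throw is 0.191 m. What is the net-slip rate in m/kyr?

dip-slip = throw / sin(dip) = 0.191 / sin(64.5°) = 0.2116 m
net slip = dip-slip / sin(rake) = 0.2116 / sin(71.5°) = 0.2231 m
rate = 0.2231 m / 263 years = 0.000848 m/yr = 0.848 m/kyr

0.848 m/kyr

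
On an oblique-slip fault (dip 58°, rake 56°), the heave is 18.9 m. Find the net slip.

dip-slip = heave / cos(dip) = 18.9 / cos(58°) = 35.67 m
net slip = dip-slip / sin(rake) = 35.67 / sin(56°) = 43 m

43 m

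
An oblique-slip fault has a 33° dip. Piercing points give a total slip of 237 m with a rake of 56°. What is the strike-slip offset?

strike-slip = net slip × cos(rake) = 237 m × cos(56°) = 133 m

133 m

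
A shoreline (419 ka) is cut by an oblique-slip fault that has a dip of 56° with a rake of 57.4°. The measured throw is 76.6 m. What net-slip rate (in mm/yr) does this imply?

0.262 mm/yr

dip-slip = throw / sin(dip) = 76.6 / sin(56°) = 92.40 m
net slip = dip-slip / sin(rake) = 92.40 / sin(57.4°) = 109.7 m
rate = 109.7 m / 419 ka = 0.000262 m/yr = 0.262 mm/yr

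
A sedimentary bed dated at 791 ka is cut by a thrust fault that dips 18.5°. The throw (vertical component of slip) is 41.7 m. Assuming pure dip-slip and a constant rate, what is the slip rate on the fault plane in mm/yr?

0.166 mm/yr

dip-slip = throw / sin(dip) = 41.7 m / sin(18.5°) = 131.4 m
rate = 131.4 m / 791 ka = 0.000166 m/yr = 0.166 mm/yr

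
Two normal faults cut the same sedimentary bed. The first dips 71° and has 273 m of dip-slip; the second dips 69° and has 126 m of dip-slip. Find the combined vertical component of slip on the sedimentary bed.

throw_A = 273 × sin(71°) = 258.1 m
throw_B = 126 × sin(69°) = 117.6 m
total = 258.1 + 117.6 = 376 m

376 m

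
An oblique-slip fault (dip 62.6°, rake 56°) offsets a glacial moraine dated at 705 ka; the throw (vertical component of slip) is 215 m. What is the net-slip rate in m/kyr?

0.414 m/kyr

dip-slip = throw / sin(dip) = 215 / sin(62.6°) = 242.2 m
net slip = dip-slip / sin(rake) = 242.2 / sin(56°) = 292.1 m
rate = 292.1 m / 705 ka = 0.000414 m/yr = 0.414 m/kyr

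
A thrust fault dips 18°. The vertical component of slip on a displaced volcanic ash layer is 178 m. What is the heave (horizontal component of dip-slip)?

heave = throw / tan(dip) = 178 / tan(18°) = 548 m

548 m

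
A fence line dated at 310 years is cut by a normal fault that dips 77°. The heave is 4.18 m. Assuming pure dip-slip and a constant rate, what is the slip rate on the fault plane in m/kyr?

59.9 m/kyr

dip-slip = heave / cos(dip) = 4.18 m / cos(77°) = 18.58 m
rate = 18.58 m / 310 years = 0.0599 m/yr = 59.9 m/kyr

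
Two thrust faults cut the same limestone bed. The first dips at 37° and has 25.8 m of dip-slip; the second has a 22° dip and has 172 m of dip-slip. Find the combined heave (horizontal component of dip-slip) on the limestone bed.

180 m

heave_A = 25.8 × cos(37°) = 20.60 m
heave_B = 172 × cos(22°) = 159.5 m
total = 20.60 + 159.5 = 180 m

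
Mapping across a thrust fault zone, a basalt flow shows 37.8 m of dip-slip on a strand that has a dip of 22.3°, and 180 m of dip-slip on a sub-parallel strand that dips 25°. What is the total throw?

throw_A = 37.8 × sin(22.3°) = 14.34 m
throw_B = 180 × sin(25°) = 76.07 m
total = 14.34 + 76.07 = 90.4 m

90.4 m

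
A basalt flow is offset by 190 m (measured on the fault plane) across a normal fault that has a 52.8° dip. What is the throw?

throw = dip-slip × sin(dip) = 190 m × sin(52.8°) = 151 m

151 m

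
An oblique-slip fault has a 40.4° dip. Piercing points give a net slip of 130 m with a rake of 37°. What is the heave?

dip-slip = net slip × sin(rake) = 130 m × sin(37°) = 78.24 m
heave = dip-slip × cos(dip) = 78.24 × cos(40.4°) = 59.6 m

59.6 m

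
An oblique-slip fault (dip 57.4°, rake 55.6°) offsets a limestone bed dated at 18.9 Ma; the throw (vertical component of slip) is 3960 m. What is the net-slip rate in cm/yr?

dip-slip = throw / sin(dip) = 3960 / sin(57.4°) = 4701 m
net slip = dip-slip / sin(rake) = 4701 / sin(55.6°) = 5697 m
rate = 5697 m / 18.9 Ma = 0.000301 m/yr = 0.0301 cm/yr

0.0301 cm/yr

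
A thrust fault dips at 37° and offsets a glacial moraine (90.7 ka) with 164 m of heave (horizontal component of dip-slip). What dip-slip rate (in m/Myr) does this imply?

dip-slip = heave / cos(dip) = 164 m / cos(37°) = 205.4 m
rate = 205.4 m / 90.7 ka = 0.00226 m/yr = 2260 m/Myr

2260 m/Myr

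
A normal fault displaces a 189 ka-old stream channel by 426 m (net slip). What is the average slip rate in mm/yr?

rate = 426 m / 189 ka = 0.00225 m/yr = 2.25 mm/yr

2.25 mm/yr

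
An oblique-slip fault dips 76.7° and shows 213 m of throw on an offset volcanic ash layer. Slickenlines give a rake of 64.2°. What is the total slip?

243 m

dip-slip = throw / sin(dip) = 213 / sin(76.7°) = 218.9 m
net slip = dip-slip / sin(rake) = 218.9 / sin(64.2°) = 243 m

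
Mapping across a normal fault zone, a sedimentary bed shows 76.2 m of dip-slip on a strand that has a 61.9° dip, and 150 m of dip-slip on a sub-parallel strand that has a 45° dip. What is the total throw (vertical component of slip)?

173 m

throw_A = 76.2 × sin(61.9°) = 67.22 m
throw_B = 150 × sin(45°) = 106.1 m
total = 67.22 + 106.1 = 173 m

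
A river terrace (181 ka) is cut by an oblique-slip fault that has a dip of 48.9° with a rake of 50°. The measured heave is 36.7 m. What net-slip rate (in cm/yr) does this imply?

0.0403 cm/yr

dip-slip = heave / cos(dip) = 36.7 / cos(48.9°) = 55.83 m
net slip = dip-slip / sin(rake) = 55.83 / sin(50°) = 72.88 m
rate = 72.88 m / 181 ka = 0.000403 m/yr = 0.0403 cm/yr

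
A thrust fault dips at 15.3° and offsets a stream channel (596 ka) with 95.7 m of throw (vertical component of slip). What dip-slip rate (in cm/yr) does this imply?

dip-slip = throw / sin(dip) = 95.7 m / sin(15.3°) = 362.7 m
rate = 362.7 m / 596 ka = 0.000609 m/yr = 0.0609 cm/yr

0.0609 cm/yr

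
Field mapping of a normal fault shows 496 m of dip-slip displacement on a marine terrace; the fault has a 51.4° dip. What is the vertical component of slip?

throw = dip-slip × sin(dip) = 496 m × sin(51.4°) = 388 m

388 m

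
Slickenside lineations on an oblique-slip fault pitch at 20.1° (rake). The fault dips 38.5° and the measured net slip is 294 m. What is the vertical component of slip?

dip-slip = net slip × sin(rake) = 294 m × sin(20.1°) = 101 m
throw = dip-slip × sin(dip) = 101 × sin(38.5°) = 62.9 m

62.9 m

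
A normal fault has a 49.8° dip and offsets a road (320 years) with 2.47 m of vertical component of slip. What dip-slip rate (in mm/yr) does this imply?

dip-slip = throw / sin(dip) = 2.47 m / sin(49.8°) = 3.234 m
rate = 3.234 m / 320 years = 0.0101 m/yr = 10.1 mm/yr

10.1 mm/yr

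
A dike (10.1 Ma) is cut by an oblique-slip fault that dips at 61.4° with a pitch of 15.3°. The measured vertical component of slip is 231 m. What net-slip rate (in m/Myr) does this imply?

98.7 m/Myr

dip-slip = throw / sin(dip) = 231 / sin(61.4°) = 263.1 m
net slip = dip-slip / sin(rake) = 263.1 / sin(15.3°) = 997.1 m
rate = 997.1 m / 10.1 Ma = 0.0000987 m/yr = 98.7 m/Myr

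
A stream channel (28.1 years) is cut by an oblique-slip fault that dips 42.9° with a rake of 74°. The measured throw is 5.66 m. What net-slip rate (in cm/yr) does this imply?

30.8 cm/yr

dip-slip = throw / sin(dip) = 5.66 / sin(42.9°) = 8.315 m
net slip = dip-slip / sin(rake) = 8.315 / sin(74°) = 8.650 m
rate = 8.650 m / 28.1 years = 0.308 m/yr = 30.8 cm/yr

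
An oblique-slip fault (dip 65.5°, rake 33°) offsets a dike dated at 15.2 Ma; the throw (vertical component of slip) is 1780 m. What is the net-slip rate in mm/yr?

dip-slip = throw / sin(dip) = 1780 / sin(65.5°) = 1956 m
net slip = dip-slip / sin(rake) = 1956 / sin(33°) = 3592 m
rate = 3592 m / 15.2 Ma = 0.000236 m/yr = 0.236 mm/yr

0.236 mm/yr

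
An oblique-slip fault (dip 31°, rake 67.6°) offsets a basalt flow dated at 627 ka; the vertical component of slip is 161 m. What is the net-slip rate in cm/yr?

dip-slip = throw / sin(dip) = 161 / sin(31°) = 312.6 m
net slip = dip-slip / sin(rake) = 312.6 / sin(67.6°) = 338.1 m
rate = 338.1 m / 627 ka = 0.000539 m/yr = 0.0539 cm/yr

0.0539 cm/yr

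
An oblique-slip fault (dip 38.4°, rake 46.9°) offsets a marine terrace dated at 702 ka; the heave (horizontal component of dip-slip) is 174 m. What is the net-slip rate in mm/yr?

0.433 mm/yr

dip-slip = heave / cos(dip) = 174 / cos(38.4°) = 222 m
net slip = dip-slip / sin(rake) = 222 / sin(46.9°) = 304.1 m
rate = 304.1 m / 702 ka = 0.000433 m/yr = 0.433 mm/yr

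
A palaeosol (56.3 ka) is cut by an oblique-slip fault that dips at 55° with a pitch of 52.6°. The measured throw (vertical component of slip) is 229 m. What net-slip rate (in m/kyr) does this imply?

dip-slip = throw / sin(dip) = 229 / sin(55°) = 279.6 m
net slip = dip-slip / sin(rake) = 279.6 / sin(52.6°) = 351.9 m
rate = 351.9 m / 56.3 ka = 0.00625 m/yr = 6.25 m/kyr

6.25 m/kyr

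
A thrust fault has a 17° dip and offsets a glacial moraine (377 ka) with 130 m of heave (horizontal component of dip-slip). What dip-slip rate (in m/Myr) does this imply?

361 m/Myr

dip-slip = heave / cos(dip) = 130 m / cos(17°) = 135.9 m
rate = 135.9 m / 377 ka = 0.000361 m/yr = 361 m/Myr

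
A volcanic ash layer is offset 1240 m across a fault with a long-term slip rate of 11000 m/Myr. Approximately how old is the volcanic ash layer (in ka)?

age = offset / rate = 1240 m / (11000 m/Myr) = 113000 yr = 113 ka

113 ka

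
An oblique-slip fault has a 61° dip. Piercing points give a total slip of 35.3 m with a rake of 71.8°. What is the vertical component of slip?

dip-slip = net slip × sin(rake) = 35.3 m × sin(71.8°) = 33.53 m
throw = dip-slip × sin(dip) = 33.53 × sin(61°) = 29.3 m

29.3 m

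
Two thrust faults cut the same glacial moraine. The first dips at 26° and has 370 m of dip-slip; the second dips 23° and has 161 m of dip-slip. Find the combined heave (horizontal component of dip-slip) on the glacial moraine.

481 m

heave_A = 370 × cos(26°) = 332.6 m
heave_B = 161 × cos(23°) = 148.2 m
total = 332.6 + 148.2 = 481 m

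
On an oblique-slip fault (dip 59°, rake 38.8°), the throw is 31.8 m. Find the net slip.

dip-slip = throw / sin(dip) = 31.8 / sin(59°) = 37.10 m
net slip = dip-slip / sin(rake) = 37.10 / sin(38.8°) = 59.2 m

59.2 m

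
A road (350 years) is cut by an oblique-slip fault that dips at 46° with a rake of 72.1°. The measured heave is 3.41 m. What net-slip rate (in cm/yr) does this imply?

dip-slip = heave / cos(dip) = 3.41 / cos(46°) = 4.909 m
net slip = dip-slip / sin(rake) = 4.909 / sin(72.1°) = 5.159 m
rate = 5.159 m / 350 years = 0.0147 m/yr = 1.47 cm/yr

1.47 cm/yr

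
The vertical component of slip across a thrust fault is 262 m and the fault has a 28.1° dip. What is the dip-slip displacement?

dip-slip = throw / sin(dip) = 262 / sin(28.1°) = 556 m

556 m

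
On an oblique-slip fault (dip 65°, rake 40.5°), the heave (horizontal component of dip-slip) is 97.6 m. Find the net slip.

dip-slip = heave / cos(dip) = 97.6 / cos(65°) = 230.9 m
net slip = dip-slip / sin(rake) = 230.9 / sin(40.5°) = 356 m

356 m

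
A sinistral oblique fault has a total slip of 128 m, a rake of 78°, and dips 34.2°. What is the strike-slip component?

strike-slip = net slip × cos(rake) = 128 m × cos(78°) = 26.6 m

26.6 m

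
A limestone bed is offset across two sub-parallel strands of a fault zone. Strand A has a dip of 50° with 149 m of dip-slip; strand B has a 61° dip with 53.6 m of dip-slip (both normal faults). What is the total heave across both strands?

122 m

heave_A = 149 × cos(50°) = 95.78 m
heave_B = 53.6 × cos(61°) = 25.99 m
total = 95.78 + 25.99 = 122 m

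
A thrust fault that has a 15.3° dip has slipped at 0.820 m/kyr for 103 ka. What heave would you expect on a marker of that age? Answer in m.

dip-slip = rate × time = 0.820 m/kyr × 103 ka = 84.46 m
heave = dip-slip × cos(dip) = 84.46 × cos(15.3°) = 81.5 m

81.5 m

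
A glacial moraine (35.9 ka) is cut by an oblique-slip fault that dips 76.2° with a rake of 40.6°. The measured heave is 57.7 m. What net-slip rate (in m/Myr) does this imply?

dip-slip = heave / cos(dip) = 57.7 / cos(76.2°) = 241.9 m
net slip = dip-slip / sin(rake) = 241.9 / sin(40.6°) = 371.7 m
rate = 371.7 m / 35.9 ka = 0.0104 m/yr = 10400 m/Myr

10400 m/Myr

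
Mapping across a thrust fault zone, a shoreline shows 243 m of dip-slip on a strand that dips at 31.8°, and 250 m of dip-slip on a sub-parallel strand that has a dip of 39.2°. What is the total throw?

throw_A = 243 × sin(31.8°) = 128.1 m
throw_B = 250 × sin(39.2°) = 158 m
total = 128.1 + 158 = 286 m

286 m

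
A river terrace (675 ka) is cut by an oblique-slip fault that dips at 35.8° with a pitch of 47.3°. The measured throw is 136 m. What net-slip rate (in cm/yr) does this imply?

dip-slip = throw / sin(dip) = 136 / sin(35.8°) = 232.5 m
net slip = dip-slip / sin(rake) = 232.5 / sin(47.3°) = 316.4 m
rate = 316.4 m / 675 ka = 0.000469 m/yr = 0.0469 cm/yr

0.0469 cm/yr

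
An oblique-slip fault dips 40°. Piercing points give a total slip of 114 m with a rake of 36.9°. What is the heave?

dip-slip = net slip × sin(rake) = 114 m × sin(36.9°) = 68.45 m
heave = dip-slip × cos(dip) = 68.45 × cos(40°) = 52.4 m

52.4 m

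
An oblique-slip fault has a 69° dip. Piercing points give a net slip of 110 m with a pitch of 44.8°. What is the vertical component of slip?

72.4 m

dip-slip = net slip × sin(rake) = 110 m × sin(44.8°) = 77.51 m
throw = dip-slip × sin(dip) = 77.51 × sin(69°) = 72.4 m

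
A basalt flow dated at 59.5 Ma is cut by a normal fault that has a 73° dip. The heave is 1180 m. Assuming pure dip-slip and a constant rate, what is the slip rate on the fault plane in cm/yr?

0.00678 cm/yr

dip-slip = heave / cos(dip) = 1180 m / cos(73°) = 4036 m
rate = 4036 m / 59.5 Ma = 0.0000678 m/yr = 0.00678 cm/yr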